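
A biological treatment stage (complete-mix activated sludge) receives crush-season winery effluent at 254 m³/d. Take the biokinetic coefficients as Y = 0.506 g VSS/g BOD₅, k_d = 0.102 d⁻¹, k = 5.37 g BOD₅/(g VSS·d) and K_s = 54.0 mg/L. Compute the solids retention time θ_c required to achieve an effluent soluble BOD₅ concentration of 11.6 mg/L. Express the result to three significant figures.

θ_c ≈ 2.64 d

At the target effluent, Y k S/(K_s+S) = 0.506×5.37×11.6/65.60 = 0.4805 d⁻¹.
1/θ_c = 0.4805 − 0.102 = 0.3785 d⁻¹, so θ_c = 2.642 d.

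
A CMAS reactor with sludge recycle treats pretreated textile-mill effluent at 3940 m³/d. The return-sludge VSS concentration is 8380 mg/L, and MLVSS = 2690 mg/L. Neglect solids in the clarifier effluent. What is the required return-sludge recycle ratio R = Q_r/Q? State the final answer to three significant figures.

R ≈ 0.473

Solids balance on the clarifier gives (1+R)X = R·X_r, so R = X/(X_r − X) = 2690 / (8380 − 2690) = 0.4728.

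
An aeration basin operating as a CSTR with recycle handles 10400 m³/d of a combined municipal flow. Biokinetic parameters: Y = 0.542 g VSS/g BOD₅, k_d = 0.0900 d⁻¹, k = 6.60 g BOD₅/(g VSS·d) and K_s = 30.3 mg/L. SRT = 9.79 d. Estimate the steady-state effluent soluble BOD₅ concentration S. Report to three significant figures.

For a completely mixed reactor with recycle the Lawrence–McCarty relation gives S = K_s·(1 + k_d·θ_c) / [θ_c·(Y·k − k_d) − 1] = 30.3 × (1 + 0.0900 × 9.79) / [9.79 × (0.542 × 6.60 − 0.0900) − 1] = 57.00 / 33.14 = 1.720 mg/L.

S ≈ 1.72 mg/L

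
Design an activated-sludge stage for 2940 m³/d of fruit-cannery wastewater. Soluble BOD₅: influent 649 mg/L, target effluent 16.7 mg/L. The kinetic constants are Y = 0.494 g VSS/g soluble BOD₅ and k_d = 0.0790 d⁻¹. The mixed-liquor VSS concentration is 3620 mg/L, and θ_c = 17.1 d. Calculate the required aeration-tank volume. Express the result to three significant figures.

Steady-state biomass mass balance: V·X·(1 + k_d·θ_c) = Y·Q·(S₀ − S)·θ_c, so V = 0.494 × 2940 × (649 − 16.7) × 17.1 / [3620 × (1 + 0.0790 × 17.1)] = 1.57×10^7 / 8510 = 1845 m³.

V ≈ 1850 m³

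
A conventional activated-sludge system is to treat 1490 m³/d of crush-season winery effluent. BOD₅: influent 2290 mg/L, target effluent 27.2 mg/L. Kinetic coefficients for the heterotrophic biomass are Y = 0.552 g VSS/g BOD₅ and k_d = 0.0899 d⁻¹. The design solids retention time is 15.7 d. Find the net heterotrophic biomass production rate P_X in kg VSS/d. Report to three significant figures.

Observed yield with endogenous decay: Y_obs = Y / (1 + k_d·θ_c) = 0.552 / (1 + 0.0899 × 15.7) = 0.552 / 2.411 = 0.2289 g VSS/g BOD₅.
ΔS = 2290 − 27.2 = 2263 mg/L, so the substrate removal rate is 1490 × 2263/1000 = 3372 kg BOD₅/d.
So the net sludge growth is P_X = 0.2289 × 3372 = 771.8 kg VSS/d.

P_X ≈ 772 kg VSS/d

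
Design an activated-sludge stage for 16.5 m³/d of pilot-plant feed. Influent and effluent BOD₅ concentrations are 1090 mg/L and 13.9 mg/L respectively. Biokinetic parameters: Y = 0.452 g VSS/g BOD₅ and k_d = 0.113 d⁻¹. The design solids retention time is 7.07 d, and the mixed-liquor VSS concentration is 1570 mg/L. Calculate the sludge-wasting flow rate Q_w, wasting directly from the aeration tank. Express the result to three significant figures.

From the SRT design equation V = Y Q (S₀−S) θ_c / [X (1 + k_d θ_c)] = 0.452 × 16.5 × (1090 − 13.9) × 7.07 / [1570 × (1 + 0.113 × 7.07)] = 5.67×10^4 / 2824 = 20.09 m³.
Wasting from the aeration tank: Q_w = V / θ_c = 20.09 / 7.07 = 2.842 m³/d.

Q_w ≈ 2.84 m³/d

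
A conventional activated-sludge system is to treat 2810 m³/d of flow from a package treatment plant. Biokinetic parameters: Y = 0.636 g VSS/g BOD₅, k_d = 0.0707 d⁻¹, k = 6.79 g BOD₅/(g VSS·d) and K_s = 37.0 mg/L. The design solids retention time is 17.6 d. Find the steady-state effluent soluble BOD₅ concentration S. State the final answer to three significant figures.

For a completely mixed reactor with recycle the Lawrence–McCarty relation gives S = K_s·(1 + k_d·θ_c) / [θ_c·(Y·k − k_d) − 1] = 37.0 × (1 + 0.0707 × 17.6) / [17.6 × (0.636 × 6.79 − 0.0707) − 1] = 83.04 / 73.76 = 1.126 mg/L.

S ≈ 1.13 mg/L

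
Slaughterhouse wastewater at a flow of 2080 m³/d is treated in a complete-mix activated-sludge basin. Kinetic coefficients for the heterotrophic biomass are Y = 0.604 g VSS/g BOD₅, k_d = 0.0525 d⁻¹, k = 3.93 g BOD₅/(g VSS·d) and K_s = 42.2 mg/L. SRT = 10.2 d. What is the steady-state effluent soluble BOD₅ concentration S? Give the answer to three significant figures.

S ≈ 2.86 mg/L

From the Monod/SRT balance for a CMAS, S = K_s·(1+k_d θ_c)/[θ_c·(Y k − k_d) − 1] = 42.2 × (1 + 0.0525 × 10.2) / [10.2 × (0.604 × 3.93 − 0.0525) − 1] = 64.80 / 22.68 = 2.858 mg/L.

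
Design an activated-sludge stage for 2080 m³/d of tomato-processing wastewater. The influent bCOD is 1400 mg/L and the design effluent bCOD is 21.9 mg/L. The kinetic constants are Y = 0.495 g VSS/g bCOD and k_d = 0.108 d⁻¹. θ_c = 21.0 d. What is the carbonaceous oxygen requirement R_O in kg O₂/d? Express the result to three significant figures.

R_O ≈ 2250 kg O₂/d

Correct the yield for decay: Y_obs = Y/(1 + k_d θ_c) = 0.495 / (1 + 0.108 × 21.0) = 0.495 / 3.268 = 0.1515.
Mass of bCOD removed per day: Q(S₀ − S) = 2080 × 1378 g/m³ = 2866 kg/d.
Biomass synthesised: P_X = Y_obs × 2866 = 434.2 kg VSS/d.
Carbonaceous O₂ demand = substrate oxidised − cell-mass equivalent = 2866 − 1.42 × 434.2 = 2250 kg O₂/d.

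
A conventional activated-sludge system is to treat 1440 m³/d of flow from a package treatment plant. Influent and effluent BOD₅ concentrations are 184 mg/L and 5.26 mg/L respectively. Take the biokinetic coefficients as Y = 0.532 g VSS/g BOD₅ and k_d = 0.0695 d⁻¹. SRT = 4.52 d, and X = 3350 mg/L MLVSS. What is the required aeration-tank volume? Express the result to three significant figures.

V ≈ 141 m³

Steady-state biomass mass balance: V·X·(1 + k_d·θ_c) = Y·Q·(S₀ − S)·θ_c, so V = 0.532 × 1440 × (184 − 5.26) × 4.52 / [3350 × (1 + 0.0695 × 4.52)] = 6.19×10^5 / 4402 = 140.6 m³.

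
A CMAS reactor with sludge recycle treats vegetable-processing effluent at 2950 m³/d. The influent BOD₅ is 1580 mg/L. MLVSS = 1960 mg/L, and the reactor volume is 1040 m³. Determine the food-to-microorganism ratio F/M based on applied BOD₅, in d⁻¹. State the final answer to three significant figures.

Food-to-microorganism ratio F/M = Q S₀ / (V X) = 2950 × 1580 / (1040 × 1960) = 2.287 d⁻¹.

F/M ≈ 2.29 d⁻¹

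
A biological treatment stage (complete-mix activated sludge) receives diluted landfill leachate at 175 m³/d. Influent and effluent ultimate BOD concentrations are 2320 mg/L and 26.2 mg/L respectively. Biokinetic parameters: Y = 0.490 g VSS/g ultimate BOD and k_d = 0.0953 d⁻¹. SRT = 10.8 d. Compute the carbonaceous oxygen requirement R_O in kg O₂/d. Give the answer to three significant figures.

Observed yield with endogenous decay: Y_obs = Y / (1 + k_d·θ_c) = 0.490 / (1 + 0.0953 × 10.8) = 0.490 / 2.029 = 0.2415 g VSS/g ultimate BOD.
ΔS = 2320 − 26.2 = 2294 mg/L, so the substrate removal rate is 175 × 2294/1000 = 401.4 kg ultimate BOD/d.
Net sludge production P_X = 0.2415 × 401.4 = 96.93 kg VSS/d.
R_O = Q·ΔS − 1.42 P_X = 401.4 − 137.6 = 263.8 kg O₂/d.

R_O ≈ 264 kg O₂/d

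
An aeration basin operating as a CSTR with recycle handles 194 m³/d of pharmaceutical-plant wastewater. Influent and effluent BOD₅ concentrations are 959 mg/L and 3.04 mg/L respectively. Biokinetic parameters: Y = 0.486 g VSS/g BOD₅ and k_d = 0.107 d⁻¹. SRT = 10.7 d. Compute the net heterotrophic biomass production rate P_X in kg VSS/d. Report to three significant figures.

P_X ≈ 42.0 kg VSS/d

Correct the yield for decay: Y_obs = Y/(1 + k_d θ_c) = 0.486 / (1 + 0.107 × 10.7) = 0.486 / 2.145 = 0.2266.
Q·(S₀ − S) = 194 × (959 − 3.04) × 10⁻³ = 185.5 kg/d removed.
Biomass produced: P_X = Y_obs·Q·ΔS = 0.2266 × 185.5 ≈ 42.02 kg VSS/d.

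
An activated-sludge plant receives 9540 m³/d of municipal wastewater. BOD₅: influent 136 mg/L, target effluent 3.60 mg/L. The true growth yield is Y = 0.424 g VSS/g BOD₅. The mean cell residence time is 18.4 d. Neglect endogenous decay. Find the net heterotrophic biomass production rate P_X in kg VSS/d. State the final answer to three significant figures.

P_X ≈ 536 kg VSS/d

Since k_d ≈ 0, Y_obs = Y = 0.424 g VSS/g BOD₅.
Substrate removed = Q·(S₀ − S) = 9540 m³/d × (136 − 3.60) g/m³ = 1.26×10^6 g/d = 1263 kg/d.
So the net sludge growth is P_X = 0.4240 × 1263 = 535.6 kg VSS/d.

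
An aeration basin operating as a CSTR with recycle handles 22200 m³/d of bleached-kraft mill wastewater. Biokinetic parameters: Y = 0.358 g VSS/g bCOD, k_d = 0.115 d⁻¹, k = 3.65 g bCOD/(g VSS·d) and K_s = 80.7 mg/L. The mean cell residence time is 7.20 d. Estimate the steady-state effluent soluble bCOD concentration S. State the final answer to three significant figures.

From the Monod/SRT balance for a CMAS, S = K_s·(1+k_d θ_c)/[θ_c·(Y k − k_d) − 1] = 80.7 × (1 + 0.115 × 7.20) / [7.20 × (0.358 × 3.65 − 0.115) − 1] = 147.5 / 7.580 = 19.46 mg/L.

S ≈ 19.5 mg/L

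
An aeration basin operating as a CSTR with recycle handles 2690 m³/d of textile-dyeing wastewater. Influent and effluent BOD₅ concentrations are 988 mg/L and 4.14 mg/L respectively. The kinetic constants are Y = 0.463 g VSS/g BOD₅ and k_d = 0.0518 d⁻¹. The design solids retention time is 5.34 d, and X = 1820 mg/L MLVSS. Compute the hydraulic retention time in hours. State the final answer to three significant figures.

τ ≈ 25.1 h

From the SRT design equation V = Y Q (S₀−S) θ_c / [X (1 + k_d θ_c)] = 0.463 × 2690 × (988 − 4.14) × 5.34 / [1820 × (1 + 0.0518 × 5.34)] = 6.54×10^6 / 2323 = 2816 m³.
Hydraulic retention time τ = V/Q = 2816 / 2690 = 1.047 d = 25.13 h.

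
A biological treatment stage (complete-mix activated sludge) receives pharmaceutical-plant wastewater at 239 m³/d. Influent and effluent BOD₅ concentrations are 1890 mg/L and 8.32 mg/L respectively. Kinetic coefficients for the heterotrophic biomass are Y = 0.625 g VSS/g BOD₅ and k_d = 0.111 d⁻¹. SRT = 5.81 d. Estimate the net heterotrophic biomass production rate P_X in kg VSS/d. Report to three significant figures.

Observed yield with endogenous decay: Y_obs = Y / (1 + k_d·θ_c) = 0.625 / (1 + 0.111 × 5.81) = 0.625 / 1.645 = 0.3800 g VSS/g BOD₅.
Mass of BOD₅ removed per day: Q(S₀ − S) = 239 × 1882 g/m³ = 449.7 kg/d.
So the net sludge growth is P_X = 0.3800 × 449.7 = 170.9 kg VSS/d.

P_X ≈ 171 kg VSS/d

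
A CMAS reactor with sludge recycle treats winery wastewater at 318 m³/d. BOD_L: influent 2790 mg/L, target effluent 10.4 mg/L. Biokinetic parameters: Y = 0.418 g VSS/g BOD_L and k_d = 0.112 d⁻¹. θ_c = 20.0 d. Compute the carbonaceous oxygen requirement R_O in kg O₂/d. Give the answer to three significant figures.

R_O ≈ 722 kg O₂/d

Correct the yield for decay: Y_obs = Y/(1 + k_d θ_c) = 0.418 / (1 + 0.112 × 20.0) = 0.418 / 3.240 = 0.1290.
Q·(S₀ − S) = 318 × (2790 − 10.4) × 10⁻³ = 883.9 kg/d removed.
Net sludge production P_X = 0.1290 × 883.9 = 114.0 kg VSS/d.
Carbonaceous O₂ demand = substrate oxidised − cell-mass equivalent = 883.9 − 1.42 × 114.0 = 722.0 kg O₂/d.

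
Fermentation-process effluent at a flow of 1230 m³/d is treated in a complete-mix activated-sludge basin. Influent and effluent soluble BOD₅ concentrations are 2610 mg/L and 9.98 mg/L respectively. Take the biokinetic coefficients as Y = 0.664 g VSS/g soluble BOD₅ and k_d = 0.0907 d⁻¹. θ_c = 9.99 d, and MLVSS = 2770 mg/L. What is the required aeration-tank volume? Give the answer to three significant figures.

V ≈ 4020 m³

Steady-state biomass mass balance: V·X·(1 + k_d·θ_c) = Y·Q·(S₀ − S)·θ_c, so V = 0.664 × 1230 × (2610 − 9.98) × 9.99 / [2770 × (1 + 0.0907 × 9.99)] = 2.12×10^7 / 5280 = 4018 m³.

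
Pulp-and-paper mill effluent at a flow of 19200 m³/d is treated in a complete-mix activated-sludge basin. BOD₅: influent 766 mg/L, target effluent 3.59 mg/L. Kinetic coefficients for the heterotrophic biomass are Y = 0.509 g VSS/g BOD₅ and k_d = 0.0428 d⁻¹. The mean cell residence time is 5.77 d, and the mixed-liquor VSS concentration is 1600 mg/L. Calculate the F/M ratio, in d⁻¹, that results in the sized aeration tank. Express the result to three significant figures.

F/M ≈ 0.427 d⁻¹

Rearranging the biomass balance for a CMAS with decay, V = Y·Q·ΔS·θ_c / [X·(1+k_d θ_c)] = 0.509 × 19200 × (766 − 3.59) × 5.77 / [1600 × (1 + 0.0428 × 5.77)] = 4.3×10^7 / 1995 = 21548 m³.
Food-to-microorganism ratio F/M = Q S₀ / (V X) = 19200 × 766 / (21548 × 1600) = 0.4266 d⁻¹.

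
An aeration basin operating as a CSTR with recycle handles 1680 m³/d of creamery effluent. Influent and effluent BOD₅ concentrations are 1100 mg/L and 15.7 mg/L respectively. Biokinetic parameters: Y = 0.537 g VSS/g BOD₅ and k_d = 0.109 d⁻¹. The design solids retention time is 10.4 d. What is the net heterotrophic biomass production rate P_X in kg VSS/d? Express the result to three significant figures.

P_X ≈ 458 kg VSS/d

The observed yield is Y_obs = Y/(1 + k_d·θ_c) = 0.537 / (1 + 0.109 × 10.4) = 0.537 / 2.134 = 0.2517 g VSS per g BOD₅ removed.
Substrate removed = Q·(S₀ − S) = 1680 m³/d × (1100 − 15.7) g/m³ = 1.82×10^6 g/d = 1822 kg/d.
Net biomass production P_X = Y_obs × Q·(S₀ − S) = 0.2517 × 1822 = 458.5 kg VSS/d.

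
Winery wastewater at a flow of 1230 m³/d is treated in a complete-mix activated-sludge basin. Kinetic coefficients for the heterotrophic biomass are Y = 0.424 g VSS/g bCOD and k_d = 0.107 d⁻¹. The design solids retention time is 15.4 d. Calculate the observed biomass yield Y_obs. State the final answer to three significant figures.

Correct the yield for decay: Y_obs = Y/(1 + k_d θ_c) = 0.424 / (1 + 0.107 × 15.4) = 0.424 / 2.648 = 0.1601.

Y_obs ≈ 0.160 g VSS/g bCOD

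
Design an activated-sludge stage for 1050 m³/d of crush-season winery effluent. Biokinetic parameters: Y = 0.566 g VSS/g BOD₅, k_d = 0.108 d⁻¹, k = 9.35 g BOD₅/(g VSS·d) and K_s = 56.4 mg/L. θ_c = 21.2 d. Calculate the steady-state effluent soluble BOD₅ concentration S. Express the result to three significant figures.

S ≈ 1.70 mg/L

Effluent substrate depends only on kinetics and SRT: S = K_s(1 + k_d θ_c) / [θ_c(Yk − k_d) − 1] = 56.4 × (1 + 0.108 × 21.2) / [21.2 × (0.566 × 9.35 − 0.108) − 1] = 185.5 / 108.9 = 1.704 mg/L.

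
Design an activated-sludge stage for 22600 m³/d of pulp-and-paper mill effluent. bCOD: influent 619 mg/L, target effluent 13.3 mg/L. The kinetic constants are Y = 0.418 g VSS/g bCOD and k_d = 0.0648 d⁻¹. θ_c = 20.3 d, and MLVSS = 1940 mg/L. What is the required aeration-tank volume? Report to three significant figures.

V ≈ 25900 m³

Steady-state biomass mass balance: V·X·(1 + k_d·θ_c) = Y·Q·(S₀ − S)·θ_c, so V = 0.418 × 22600 × (619 − 13.3) × 20.3 / [1940 × (1 + 0.0648 × 20.3)] = 1.16×10^8 / 4492 = 25858 m³.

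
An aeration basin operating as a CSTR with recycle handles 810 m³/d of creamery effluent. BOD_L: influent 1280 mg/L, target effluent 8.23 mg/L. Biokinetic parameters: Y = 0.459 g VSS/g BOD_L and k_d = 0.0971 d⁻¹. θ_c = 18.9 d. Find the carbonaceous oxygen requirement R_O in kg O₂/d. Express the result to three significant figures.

R_O ≈ 793 kg O₂/d

Correct the yield for decay: Y_obs = Y/(1 + k_d θ_c) = 0.459 / (1 + 0.0971 × 18.9) = 0.459 / 2.835 = 0.1619.
Substrate removed = Q·(S₀ − S) = 810 m³/d × (1280 − 8.23) g/m³ = 1.03×10^6 g/d = 1030 kg/d.
Biomass synthesised: P_X = Y_obs × 1030 = 166.8 kg VSS/d.
Carbonaceous O₂ demand = substrate oxidised − cell-mass equivalent = 1030 − 1.42 × 166.8 = 793.3 kg O₂/d.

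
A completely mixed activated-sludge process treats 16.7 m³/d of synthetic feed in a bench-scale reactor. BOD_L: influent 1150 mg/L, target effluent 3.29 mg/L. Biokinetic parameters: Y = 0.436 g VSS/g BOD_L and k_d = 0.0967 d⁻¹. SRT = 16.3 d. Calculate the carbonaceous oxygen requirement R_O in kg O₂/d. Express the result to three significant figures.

R_O ≈ 14.5 kg O₂/d

Observed yield with endogenous decay: Y_obs = Y / (1 + k_d·θ_c) = 0.436 / (1 + 0.0967 × 16.3) = 0.436 / 2.576 = 0.1692 g VSS/g BOD_L.
Substrate removed = Q·(S₀ − S) = 16.7 m³/d × (1150 − 3.29) g/m³ = 1.92×10^4 g/d = 19.15 kg/d.
Biomass synthesised: P_X = Y_obs × 19.15 = 3.241 kg VSS/d.
Carbonaceous O₂ demand = substrate oxidised − cell-mass equivalent = 19.15 − 1.42 × 3.241 = 14.55 kg O₂/d.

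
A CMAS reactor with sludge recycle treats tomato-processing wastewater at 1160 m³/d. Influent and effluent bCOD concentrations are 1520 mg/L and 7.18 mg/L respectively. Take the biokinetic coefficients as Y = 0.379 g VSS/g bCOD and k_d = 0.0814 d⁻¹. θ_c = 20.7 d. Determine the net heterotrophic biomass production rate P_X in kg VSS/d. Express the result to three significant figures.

P_X ≈ 248 kg VSS/d

Observed yield with endogenous decay: Y_obs = Y / (1 + k_d·θ_c) = 0.379 / (1 + 0.0814 × 20.7) = 0.379 / 2.685 = 0.1412 g VSS/g bCOD.
Q·(S₀ − S) = 1160 × (1520 − 7.18) × 10⁻³ = 1755 kg/d removed.
So the net sludge growth is P_X = 0.1412 × 1755 = 247.7 kg VSS/d.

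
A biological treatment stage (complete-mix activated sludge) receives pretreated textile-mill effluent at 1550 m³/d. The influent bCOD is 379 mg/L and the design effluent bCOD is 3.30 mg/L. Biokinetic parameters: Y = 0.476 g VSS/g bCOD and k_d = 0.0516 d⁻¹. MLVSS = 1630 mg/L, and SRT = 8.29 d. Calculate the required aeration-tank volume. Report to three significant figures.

V ≈ 987 m³

Steady-state biomass mass balance: V·X·(1 + k_d·θ_c) = Y·Q·(S₀ − S)·θ_c, so V = 0.476 × 1550 × (379 − 3.30) × 8.29 / [1630 × (1 + 0.0516 × 8.29)] = 2.3×10^6 / 2327 = 987.4 m³.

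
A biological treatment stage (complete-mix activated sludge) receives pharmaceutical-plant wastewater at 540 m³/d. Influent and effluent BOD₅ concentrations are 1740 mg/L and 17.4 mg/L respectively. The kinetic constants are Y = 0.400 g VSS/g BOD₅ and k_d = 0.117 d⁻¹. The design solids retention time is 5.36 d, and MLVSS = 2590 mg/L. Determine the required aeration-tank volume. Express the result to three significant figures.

V ≈ 473 m³

Rearranging the biomass balance for a CMAS with decay, V = Y·Q·ΔS·θ_c / [X·(1+k_d θ_c)] = 0.400 × 540 × (1740 − 17.4) × 5.36 / [2590 × (1 + 0.117 × 5.36)] = 1.99×10^6 / 4214 = 473.2 m³.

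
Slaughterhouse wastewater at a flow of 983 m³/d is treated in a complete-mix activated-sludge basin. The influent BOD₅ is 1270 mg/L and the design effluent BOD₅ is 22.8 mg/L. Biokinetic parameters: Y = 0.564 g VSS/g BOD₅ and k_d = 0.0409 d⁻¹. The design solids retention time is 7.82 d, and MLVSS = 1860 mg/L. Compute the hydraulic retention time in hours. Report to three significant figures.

Rearranging the biomass balance for a CMAS with decay, V = Y·Q·ΔS·θ_c / [X·(1+k_d θ_c)] = 0.564 × 983 × (1270 − 22.8) × 7.82 / [1860 × (1 + 0.0409 × 7.82)] = 5.41×10^6 / 2455 = 2203 m³.
HRT = V/Q = 2203 m³ / 983 m³·d⁻¹ = 2.241 d × 24 = 53.78 h.

τ ≈ 53.8 h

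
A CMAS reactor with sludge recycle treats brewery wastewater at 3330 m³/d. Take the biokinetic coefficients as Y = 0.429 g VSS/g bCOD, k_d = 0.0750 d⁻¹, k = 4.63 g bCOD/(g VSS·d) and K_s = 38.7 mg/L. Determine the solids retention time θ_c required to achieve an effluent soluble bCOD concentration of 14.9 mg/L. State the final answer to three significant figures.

At the target effluent, Y k S/(K_s+S) = 0.429×4.63×14.9/53.60 = 0.5522 d⁻¹.
1/θ_c = 0.5522 − 0.0750 = 0.4772 d⁻¹, so θ_c = 2.096 d.

θ_c ≈ 2.10 d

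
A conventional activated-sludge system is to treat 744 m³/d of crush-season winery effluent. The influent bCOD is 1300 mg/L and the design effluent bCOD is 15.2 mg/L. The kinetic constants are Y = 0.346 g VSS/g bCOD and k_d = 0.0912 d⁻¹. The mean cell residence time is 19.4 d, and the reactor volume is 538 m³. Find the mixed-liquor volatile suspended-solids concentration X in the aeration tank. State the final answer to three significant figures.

Solving the biomass balance for X: X = Y Q (S₀−S) θ_c / [V (1+k_d θ_c)] = 0.346 × 744 × (1300 − 15.2) × 19.4 / [538 × (1 + 0.0912 × 19.4)] = 4307 mg/L.

X ≈ 4310 mg/L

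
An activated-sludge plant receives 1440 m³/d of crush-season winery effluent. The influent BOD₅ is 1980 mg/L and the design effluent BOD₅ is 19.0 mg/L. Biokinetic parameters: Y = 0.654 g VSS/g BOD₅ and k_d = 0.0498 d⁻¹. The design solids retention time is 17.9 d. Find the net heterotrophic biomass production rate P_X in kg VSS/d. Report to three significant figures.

P_X ≈ 976 kg VSS/d

Observed yield with endogenous decay: Y_obs = Y / (1 + k_d·θ_c) = 0.654 / (1 + 0.0498 × 17.9) = 0.654 / 1.891 = 0.3458 g VSS/g BOD₅.
Q·(S₀ − S) = 1440 × (1980 − 19.0) × 10⁻³ = 2824 kg/d removed.
Net biomass production P_X = Y_obs × Q·(S₀ − S) = 0.3458 × 2824 = 976.4 kg VSS/d.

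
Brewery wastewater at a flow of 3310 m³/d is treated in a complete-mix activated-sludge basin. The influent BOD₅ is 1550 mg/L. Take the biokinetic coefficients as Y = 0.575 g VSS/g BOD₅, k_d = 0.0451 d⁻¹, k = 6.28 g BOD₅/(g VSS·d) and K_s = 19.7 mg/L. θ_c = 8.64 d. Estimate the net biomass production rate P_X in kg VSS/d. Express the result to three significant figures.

P_X ≈ 2120 kg VSS/d

For a completely mixed reactor with recycle the Lawrence–McCarty relation gives S = K_s·(1 + k_d·θ_c) / [θ_c·(Y·k − k_d) − 1] = 19.7 × (1 + 0.0451 × 8.64) / [8.64 × (0.575 × 6.28 − 0.0451) − 1] = 27.38 / 29.81 = 0.9184 mg/L.
Y_obs = Y / (1 + k_d θ_c) = 0.575 / (1 + 0.0451 × 8.64) = 0.575 / 1.390 = 0.4138.
Mass of BOD₅ removed per day: Q(S₀ − S) = 3310 × 1549 g/m³ = 5127 kg/d.
Net biomass production P_X = Y_obs × Q·(S₀ − S) = 0.4138 × 5127 = 2122 kg VSS/d.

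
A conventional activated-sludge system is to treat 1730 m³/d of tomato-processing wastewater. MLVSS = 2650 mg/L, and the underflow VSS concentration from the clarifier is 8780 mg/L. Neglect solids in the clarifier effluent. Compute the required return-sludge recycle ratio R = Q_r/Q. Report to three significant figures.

R ≈ 0.432

Mass balance around the secondary clarifier (neglecting effluent solids): R = X / (X_r − X) = 2650 / (8780 − 2650) = 0.4323.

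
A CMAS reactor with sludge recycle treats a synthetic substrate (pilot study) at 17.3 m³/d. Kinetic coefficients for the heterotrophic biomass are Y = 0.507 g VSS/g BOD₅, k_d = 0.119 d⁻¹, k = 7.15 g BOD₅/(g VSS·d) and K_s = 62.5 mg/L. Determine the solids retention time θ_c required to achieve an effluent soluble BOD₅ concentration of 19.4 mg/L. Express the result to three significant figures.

θ_c ≈ 1.35 d

From 1/θ_c = Y·k·S/(K_s + S) − k_d: Y·k·S/(K_s+S) = 0.507 × 7.15 × 19.4 / (62.5 + 19.4) = 0.8587 d⁻¹.
Then 1/θ_c = μ − k_d = 0.8587 − 0.119 = 0.7397 d⁻¹, giving θ_c = 1.352 d.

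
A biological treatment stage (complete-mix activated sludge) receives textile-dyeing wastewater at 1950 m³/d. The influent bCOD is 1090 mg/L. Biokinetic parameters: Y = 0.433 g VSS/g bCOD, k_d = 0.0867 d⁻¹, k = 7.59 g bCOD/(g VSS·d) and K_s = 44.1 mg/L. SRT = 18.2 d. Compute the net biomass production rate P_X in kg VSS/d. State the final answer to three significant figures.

P_X ≈ 356 kg VSS/d

For a completely mixed reactor with recycle the Lawrence–McCarty relation gives S = K_s·(1 + k_d·θ_c) / [θ_c·(Y·k − k_d) − 1] = 44.1 × (1 + 0.0867 × 18.2) / [18.2 × (0.433 × 7.59 − 0.0867) − 1] = 113.7 / 57.24 = 1.986 mg/L.
The observed yield is Y_obs = Y/(1 + k_d·θ_c) = 0.433 / (1 + 0.0867 × 18.2) = 0.433 / 2.578 = 0.1680 g VSS per g bCOD removed.
Substrate removed = Q·(S₀ − S) = 1950 m³/d × (1090 − 1.99) g/m³ = 2.12×10^6 g/d = 2122 kg/d.
So the net sludge growth is P_X = 0.1680 × 2122 = 356.4 kg VSS/d.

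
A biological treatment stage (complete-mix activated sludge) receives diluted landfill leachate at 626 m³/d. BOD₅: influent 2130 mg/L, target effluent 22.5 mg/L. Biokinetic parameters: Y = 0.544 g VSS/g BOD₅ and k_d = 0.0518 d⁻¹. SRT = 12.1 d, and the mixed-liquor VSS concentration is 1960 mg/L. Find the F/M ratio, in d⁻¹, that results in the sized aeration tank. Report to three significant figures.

F/M ≈ 0.250 d⁻¹

Rearranging the biomass balance for a CMAS with decay, V = Y·Q·ΔS·θ_c / [X·(1+k_d θ_c)] = 0.544 × 626 × (2130 − 22.5) × 12.1 / [1960 × (1 + 0.0518 × 12.1)] = 8.68×10^6 / 3188 = 2724 m³.
F/M = applied load / biomass = Q·S₀/(V·X) = 626 × 2130 / (2724 × 1960) = 0.2498 d⁻¹.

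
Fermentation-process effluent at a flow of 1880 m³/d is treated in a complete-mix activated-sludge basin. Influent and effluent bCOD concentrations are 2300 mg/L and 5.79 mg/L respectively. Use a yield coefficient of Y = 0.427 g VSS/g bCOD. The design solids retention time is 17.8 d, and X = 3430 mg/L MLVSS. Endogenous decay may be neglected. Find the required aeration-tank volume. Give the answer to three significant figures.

V ≈ 9560 m³

With k_d = 0 the design equation reduces to V = Y Q (S₀−S) θ_c / X = 0.427 × 1880 × (2300 − 5.79) × 17.8 / 3430 = 9558 m³.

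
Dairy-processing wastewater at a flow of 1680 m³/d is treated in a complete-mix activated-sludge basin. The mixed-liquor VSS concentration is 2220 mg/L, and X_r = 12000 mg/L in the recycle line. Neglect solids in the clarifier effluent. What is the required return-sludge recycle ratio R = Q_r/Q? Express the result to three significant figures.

Mass balance around the secondary clarifier (neglecting effluent solids): R = X / (X_r − X) = 2220 / (12000 − 2220) = 0.2270.

R ≈ 0.227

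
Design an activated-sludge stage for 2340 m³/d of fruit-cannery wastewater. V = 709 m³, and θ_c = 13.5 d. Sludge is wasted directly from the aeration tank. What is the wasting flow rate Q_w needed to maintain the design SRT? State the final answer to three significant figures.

Q_w ≈ 52.5 m³/d

For wasting at MLVSS concentration, Q_w = V/θ_c = 709.0/13.5 = 52.52 m³/d.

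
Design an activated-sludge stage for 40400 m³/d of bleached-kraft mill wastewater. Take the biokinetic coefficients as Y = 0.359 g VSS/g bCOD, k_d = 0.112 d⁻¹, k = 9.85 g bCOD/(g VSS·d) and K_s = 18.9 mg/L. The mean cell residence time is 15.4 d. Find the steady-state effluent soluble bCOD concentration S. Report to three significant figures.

For a completely mixed reactor with recycle the Lawrence–McCarty relation gives S = K_s·(1 + k_d·θ_c) / [θ_c·(Y·k − k_d) − 1] = 18.9 × (1 + 0.112 × 15.4) / [15.4 × (0.359 × 9.85 − 0.112) − 1] = 51.50 / 51.73 = 0.9955 mg/L.

S ≈ 0.995 mg/L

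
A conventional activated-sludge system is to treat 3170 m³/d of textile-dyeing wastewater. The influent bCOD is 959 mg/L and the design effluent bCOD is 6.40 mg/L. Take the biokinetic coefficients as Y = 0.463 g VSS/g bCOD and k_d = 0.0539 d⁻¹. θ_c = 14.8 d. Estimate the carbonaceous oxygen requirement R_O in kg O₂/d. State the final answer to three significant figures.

R_O ≈ 1920 kg O₂/d

Correct the yield for decay: Y_obs = Y/(1 + k_d θ_c) = 0.463 / (1 + 0.0539 × 14.8) = 0.463 / 1.798 = 0.2575.
Q·(S₀ − S) = 3170 × (959 − 6.40) × 10⁻³ = 3020 kg/d removed.
Net sludge production P_X = 0.2575 × 3020 = 777.7 kg VSS/d.
R_O = Q·ΔS − 1.42 P_X = 3020 − 1104 = 1915 kg O₂/d.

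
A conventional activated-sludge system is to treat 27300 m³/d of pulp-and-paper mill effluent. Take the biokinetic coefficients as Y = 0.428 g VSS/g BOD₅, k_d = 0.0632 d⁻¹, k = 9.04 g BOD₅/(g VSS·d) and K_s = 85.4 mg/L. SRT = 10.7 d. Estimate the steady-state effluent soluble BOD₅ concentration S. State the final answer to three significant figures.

S ≈ 3.60 mg/L

From the Monod/SRT balance for a CMAS, S = K_s·(1+k_d θ_c)/[θ_c·(Y k − k_d) − 1] = 85.4 × (1 + 0.0632 × 10.7) / [10.7 × (0.428 × 9.04 − 0.0632) − 1] = 143.2 / 39.72 = 3.604 mg/L.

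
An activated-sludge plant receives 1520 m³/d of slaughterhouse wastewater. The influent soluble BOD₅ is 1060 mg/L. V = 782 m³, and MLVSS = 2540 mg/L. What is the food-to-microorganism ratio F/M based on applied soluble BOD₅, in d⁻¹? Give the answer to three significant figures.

Food-to-microorganism ratio F/M = Q S₀ / (V X) = 1520 × 1060 / (782.0 × 2540) = 0.8112 d⁻¹.

F/M ≈ 0.811 d⁻¹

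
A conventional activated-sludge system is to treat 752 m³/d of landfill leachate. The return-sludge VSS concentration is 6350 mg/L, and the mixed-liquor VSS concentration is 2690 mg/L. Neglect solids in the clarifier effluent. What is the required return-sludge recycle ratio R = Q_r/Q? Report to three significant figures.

R = Q_r/Q = X/(X_r − X) = 2690 / (6350 − 2690) = 0.7350.

R ≈ 0.735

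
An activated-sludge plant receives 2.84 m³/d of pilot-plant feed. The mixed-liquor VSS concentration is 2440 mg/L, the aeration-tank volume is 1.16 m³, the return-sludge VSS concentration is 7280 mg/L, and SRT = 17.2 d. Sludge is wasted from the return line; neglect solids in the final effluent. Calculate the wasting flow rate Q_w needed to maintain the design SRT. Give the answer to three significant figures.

Q_w ≈ 0.0226 m³/d

θ_c = V·X/(Q_w·X_r) when wasting from the recycle, so Q_w = V·X/(θ_c·X_r) = 1.160 × 2440 / (17.2 × 7280) = 0.02260 m³/d.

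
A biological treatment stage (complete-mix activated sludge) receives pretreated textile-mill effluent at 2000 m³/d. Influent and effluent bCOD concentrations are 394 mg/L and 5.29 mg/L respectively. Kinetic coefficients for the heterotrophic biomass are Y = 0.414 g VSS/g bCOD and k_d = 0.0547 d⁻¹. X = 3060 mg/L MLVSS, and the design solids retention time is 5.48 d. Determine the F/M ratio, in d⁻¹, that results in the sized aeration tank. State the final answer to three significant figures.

Rearranging the biomass balance for a CMAS with decay, V = Y·Q·ΔS·θ_c / [X·(1+k_d θ_c)] = 0.414 × 2000 × (394 − 5.29) × 5.48 / [3060 × (1 + 0.0547 × 5.48)] = 1.76×10^6 / 3977 = 443.5 m³.
Food-to-microorganism ratio F/M = Q S₀ / (V X) = 2000 × 394 / (443.5 × 3060) = 0.5807 d⁻¹.

F/M ≈ 0.581 d⁻¹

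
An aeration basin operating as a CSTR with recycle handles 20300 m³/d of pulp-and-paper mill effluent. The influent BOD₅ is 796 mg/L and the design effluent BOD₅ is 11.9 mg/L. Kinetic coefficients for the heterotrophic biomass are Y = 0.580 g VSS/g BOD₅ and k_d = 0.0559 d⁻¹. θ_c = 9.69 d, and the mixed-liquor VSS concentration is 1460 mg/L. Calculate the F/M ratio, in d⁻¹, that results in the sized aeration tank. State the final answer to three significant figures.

Steady-state biomass mass balance: V·X·(1 + k_d·θ_c) = Y·Q·(S₀ − S)·θ_c, so V = 0.580 × 20300 × (796 − 11.9) × 9.69 / [1460 × (1 + 0.0559 × 9.69)] = 8.95×10^7 / 2251 = 39744 m³.
Food-to-microorganism ratio F/M = Q S₀ / (V X) = 20300 × 796 / (39744 × 1460) = 0.2785 d⁻¹.

F/M ≈ 0.278 d⁻¹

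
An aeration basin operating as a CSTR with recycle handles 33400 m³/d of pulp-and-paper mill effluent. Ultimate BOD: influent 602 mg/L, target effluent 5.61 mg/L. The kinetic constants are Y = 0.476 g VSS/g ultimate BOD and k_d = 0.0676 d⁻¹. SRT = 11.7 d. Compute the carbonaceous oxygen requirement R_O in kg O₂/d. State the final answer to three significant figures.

R_O ≈ 12400 kg O₂/d

Observed yield with endogenous decay: Y_obs = Y / (1 + k_d·θ_c) = 0.476 / (1 + 0.0676 × 11.7) = 0.476 / 1.791 = 0.2658 g VSS/g ultimate BOD.
ΔS = 602 − 5.61 = 596.4 mg/L, so the substrate removal rate is 33400 × 596.4/1000 = 19919 kg ultimate BOD/d.
Biomass synthesised: P_X = Y_obs × 19919 = 5294 kg VSS/d.
R_O = Q·ΔS − 1.42 P_X = 19919 − 7518 = 12402 kg O₂/d.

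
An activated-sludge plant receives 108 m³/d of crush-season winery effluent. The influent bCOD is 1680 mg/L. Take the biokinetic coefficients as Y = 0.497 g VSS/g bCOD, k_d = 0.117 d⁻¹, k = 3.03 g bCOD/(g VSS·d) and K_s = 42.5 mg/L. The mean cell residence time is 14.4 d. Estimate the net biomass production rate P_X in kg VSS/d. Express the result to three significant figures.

P_X ≈ 33.5 kg VSS/d

For a completely mixed reactor with recycle the Lawrence–McCarty relation gives S = K_s·(1 + k_d·θ_c) / [θ_c·(Y·k − k_d) − 1] = 42.5 × (1 + 0.117 × 14.4) / [14.4 × (0.497 × 3.03 − 0.117) − 1] = 114.1 / 19.00 = 6.005 mg/L.
The observed yield is Y_obs = Y/(1 + k_d·θ_c) = 0.497 / (1 + 0.117 × 14.4) = 0.497 / 2.685 = 0.1851 g VSS per g bCOD removed.
Q·(S₀ − S) = 108 × (1680 − 6.01) × 10⁻³ = 180.8 kg/d removed.
P_X = Y_obs · Q(S₀ − S) = 0.1851 × 180.8 = 33.47 kg VSS/d.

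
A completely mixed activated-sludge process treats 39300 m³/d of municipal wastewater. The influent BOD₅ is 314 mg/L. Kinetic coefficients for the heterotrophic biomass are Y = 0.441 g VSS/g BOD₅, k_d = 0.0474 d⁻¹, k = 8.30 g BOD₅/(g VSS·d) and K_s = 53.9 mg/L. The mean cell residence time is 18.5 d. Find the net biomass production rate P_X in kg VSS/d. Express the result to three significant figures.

P_X ≈ 2890 kg VSS/d

Effluent substrate depends only on kinetics and SRT: S = K_s(1 + k_d θ_c) / [θ_c(Yk − k_d) − 1] = 53.9 × (1 + 0.0474 × 18.5) / [18.5 × (0.441 × 8.30 − 0.0474) − 1] = 101.2 / 65.84 = 1.537 mg/L.
The observed yield is Y_obs = Y/(1 + k_d·θ_c) = 0.441 / (1 + 0.0474 × 18.5) = 0.441 / 1.877 = 0.2350 g VSS per g BOD₅ removed.
ΔS = 314 − 1.54 = 312.5 mg/L, so the substrate removal rate is 39300 × 312.5/1000 = 12280 kg BOD₅/d.
Biomass produced: P_X = Y_obs·Q·ΔS = 0.2350 × 12280 ≈ 2885 kg VSS/d.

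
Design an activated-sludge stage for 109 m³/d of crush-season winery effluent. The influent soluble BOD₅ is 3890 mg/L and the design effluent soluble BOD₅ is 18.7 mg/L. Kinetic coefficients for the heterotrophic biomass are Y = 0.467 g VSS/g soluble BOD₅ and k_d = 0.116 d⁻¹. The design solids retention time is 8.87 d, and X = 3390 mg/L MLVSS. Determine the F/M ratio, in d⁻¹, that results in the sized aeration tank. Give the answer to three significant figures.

From the SRT design equation V = Y Q (S₀−S) θ_c / [X (1 + k_d θ_c)] = 0.467 × 109 × (3890 − 18.7) × 8.87 / [3390 × (1 + 0.116 × 8.87)] = 1.75×10^6 / 6878 = 254.1 m³.
Food-to-microorganism ratio F/M = Q S₀ / (V X) = 109 × 3890 / (254.1 × 3390) = 0.4922 d⁻¹.

F/M ≈ 0.492 d⁻¹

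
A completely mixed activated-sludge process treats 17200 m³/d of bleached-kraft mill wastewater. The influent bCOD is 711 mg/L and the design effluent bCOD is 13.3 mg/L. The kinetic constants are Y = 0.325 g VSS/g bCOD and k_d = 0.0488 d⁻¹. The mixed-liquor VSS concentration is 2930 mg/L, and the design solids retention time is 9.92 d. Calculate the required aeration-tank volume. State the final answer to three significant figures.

Rearranging the biomass balance for a CMAS with decay, V = Y·Q·ΔS·θ_c / [X·(1+k_d θ_c)] = 0.325 × 17200 × (711 − 13.3) × 9.92 / [2930 × (1 + 0.0488 × 9.92)] = 3.87×10^7 / 4348 = 8897 m³.

V ≈ 8900 m³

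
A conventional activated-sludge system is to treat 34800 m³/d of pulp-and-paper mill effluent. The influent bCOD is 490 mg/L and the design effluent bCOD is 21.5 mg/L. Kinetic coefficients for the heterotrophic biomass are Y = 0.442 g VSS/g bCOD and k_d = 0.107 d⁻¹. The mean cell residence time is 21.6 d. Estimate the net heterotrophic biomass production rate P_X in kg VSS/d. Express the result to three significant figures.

P_X ≈ 2180 kg VSS/d

Correct the yield for decay: Y_obs = Y/(1 + k_d θ_c) = 0.442 / (1 + 0.107 × 21.6) = 0.442 / 3.311 = 0.1335.
ΔS = 490 − 21.5 = 468.5 mg/L, so the substrate removal rate is 34800 × 468.5/1000 = 16304 kg bCOD/d.
So the net sludge growth is P_X = 0.1335 × 16304 = 2176 kg VSS/d.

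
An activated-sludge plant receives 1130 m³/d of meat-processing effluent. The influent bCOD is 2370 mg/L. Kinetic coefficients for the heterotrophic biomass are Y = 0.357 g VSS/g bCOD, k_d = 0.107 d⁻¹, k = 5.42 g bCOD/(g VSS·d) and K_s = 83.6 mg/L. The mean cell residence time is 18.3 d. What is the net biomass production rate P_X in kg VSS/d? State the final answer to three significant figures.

P_X ≈ 322 kg VSS/d

From the Monod/SRT balance for a CMAS, S = K_s·(1+k_d θ_c)/[θ_c·(Y k − k_d) − 1] = 83.6 × (1 + 0.107 × 18.3) / [18.3 × (0.357 × 5.42 − 0.107) − 1] = 247.3 / 32.45 = 7.621 mg/L.
Correct the yield for decay: Y_obs = Y/(1 + k_d θ_c) = 0.357 / (1 + 0.107 × 18.3) = 0.357 / 2.958 = 0.1207.
Mass of bCOD removed per day: Q(S₀ − S) = 1130 × 2362 g/m³ = 2669 kg/d.
P_X = Y_obs · Q(S₀ − S) = 0.1207 × 2669 = 322.2 kg VSS/d.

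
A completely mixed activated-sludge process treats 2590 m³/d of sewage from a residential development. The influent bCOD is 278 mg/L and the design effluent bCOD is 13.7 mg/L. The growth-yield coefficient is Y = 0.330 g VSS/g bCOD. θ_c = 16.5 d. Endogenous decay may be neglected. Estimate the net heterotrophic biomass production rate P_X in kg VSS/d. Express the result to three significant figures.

With endogenous decay neglected, the observed yield equals the true yield: Y_obs = Y = 0.330 g VSS/g bCOD.
Mass of bCOD removed per day: Q(S₀ − S) = 2590 × 264.3 g/m³ = 684.5 kg/d.
So the net sludge growth is P_X = 0.3300 × 684.5 = 225.9 kg VSS/d.

P_X ≈ 226 kg VSS/d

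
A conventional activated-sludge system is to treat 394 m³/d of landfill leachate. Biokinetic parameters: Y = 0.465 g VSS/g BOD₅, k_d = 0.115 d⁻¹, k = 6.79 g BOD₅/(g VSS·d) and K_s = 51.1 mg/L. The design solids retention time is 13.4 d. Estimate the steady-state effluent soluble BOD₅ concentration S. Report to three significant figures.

S ≈ 3.27 mg/L

From the Monod/SRT balance for a CMAS, S = K_s·(1+k_d θ_c)/[θ_c·(Y k − k_d) − 1] = 51.1 × (1 + 0.115 × 13.4) / [13.4 × (0.465 × 6.79 − 0.115) − 1] = 129.8 / 39.77 = 3.265 mg/L.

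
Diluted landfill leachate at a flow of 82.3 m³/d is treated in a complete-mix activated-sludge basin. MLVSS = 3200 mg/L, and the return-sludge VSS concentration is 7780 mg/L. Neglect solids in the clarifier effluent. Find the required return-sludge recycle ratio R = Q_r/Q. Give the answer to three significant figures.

Solids balance on the clarifier gives (1+R)X = R·X_r, so R = X/(X_r − X) = 3200 / (7780 − 3200) = 0.6987.

R ≈ 0.699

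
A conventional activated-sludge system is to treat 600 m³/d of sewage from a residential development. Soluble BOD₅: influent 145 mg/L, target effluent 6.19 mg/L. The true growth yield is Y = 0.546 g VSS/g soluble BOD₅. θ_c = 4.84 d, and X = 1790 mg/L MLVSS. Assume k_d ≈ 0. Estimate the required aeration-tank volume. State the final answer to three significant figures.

V ≈ 123 m³

V·X = Y·Q·ΔS·θ_c gives V = 0.546 × 600 × (145 − 6.19) × 4.84 / 1790 = 123.0 m³.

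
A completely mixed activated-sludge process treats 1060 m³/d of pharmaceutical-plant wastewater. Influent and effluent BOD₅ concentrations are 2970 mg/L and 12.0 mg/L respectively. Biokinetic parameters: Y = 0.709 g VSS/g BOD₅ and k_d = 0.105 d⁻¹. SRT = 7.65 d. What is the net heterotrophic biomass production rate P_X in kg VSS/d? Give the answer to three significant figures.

The observed yield is Y_obs = Y/(1 + k_d·θ_c) = 0.709 / (1 + 0.105 × 7.65) = 0.709 / 1.803 = 0.3932 g VSS per g BOD₅ removed.
Substrate removed = Q·(S₀ − S) = 1060 m³/d × (2970 − 12.0) g/m³ = 3.14×10^6 g/d = 3135 kg/d.
Net biomass production P_X = Y_obs × Q·(S₀ − S) = 0.3932 × 3135 = 1233 kg VSS/d.

P_X ≈ 1230 kg VSS/d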